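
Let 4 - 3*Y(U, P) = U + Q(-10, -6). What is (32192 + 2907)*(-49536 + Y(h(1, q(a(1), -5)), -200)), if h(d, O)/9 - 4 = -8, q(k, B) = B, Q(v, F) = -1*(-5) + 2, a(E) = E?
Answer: -1738277975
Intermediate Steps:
Q(v, F) = 7 (Q(v, F) = 5 + 2 = 7)
h(d, O) = -36 (h(d, O) = 36 + 9*(-8) = 36 - 72 = -36)
Y(U, P) = -1 - U/3 (Y(U, P) = 4/3 - (U + 7)/3 = 4/3 - (7 + U)/3 = 4/3 + (-7/3 - U/3) = -1 - U/3)
(32192 + 2907)*(-49536 + Y(h(1, q(a(1), -5)), -200)) = (32192 + 2907)*(-49536 + (-1 - ⅓*(-36))) = 35099*(-49536 + (-1 + 12)) = 35099*(-49536 + 11) = 35099*(-49525) = -1738277975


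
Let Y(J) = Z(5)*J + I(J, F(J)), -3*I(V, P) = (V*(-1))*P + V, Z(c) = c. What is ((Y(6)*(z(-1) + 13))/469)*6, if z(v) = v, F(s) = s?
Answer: 2880/469 ≈ 6.1407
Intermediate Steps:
I(V, P) = -V/3 + P*V/3 (I(V, P) = -((V*(-1))*P + V)/3 = -((-V)*P + V)/3 = -(-P*V + V)/3 = -(V - P*V)/3 = -V/3 + P*V/3)
Y(J) = 5*J + J*(-1 + J)/3
((Y(6)*(z(-1) + 13))/469)*6 = ((((⅓)*6*(14 + 6))*(-1 + 13))/469)*6 = ((((⅓)*6*20)*12)*(1/469))*6 = ((40*12)*(1/469))*6 = (480*(1/469))*6 = (480/469)*6 = 2880/469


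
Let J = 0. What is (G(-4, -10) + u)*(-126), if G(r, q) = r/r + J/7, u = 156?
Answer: -19782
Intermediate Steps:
G(r, q) = 1 (G(r, q) = r/r + 0/7 = 1 + 0*(1/7) = 1 + 0 = 1)
(G(-4, -10) + u)*(-126) = (1 + 156)*(-126) = 157*(-126) = -19782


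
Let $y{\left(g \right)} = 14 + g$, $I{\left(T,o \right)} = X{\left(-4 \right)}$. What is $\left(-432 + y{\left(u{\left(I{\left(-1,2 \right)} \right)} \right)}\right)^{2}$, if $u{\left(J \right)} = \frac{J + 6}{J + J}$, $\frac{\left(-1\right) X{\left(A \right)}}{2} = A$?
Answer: $\frac{11135569}{64} \approx 1.7399 \cdot 10^{5}$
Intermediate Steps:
$X{\left(A \right)} = - 2 A$
$I{\left(T,o \right)} = 8$ ($I{\left(T,o \right)} = \left(-2\right) \left(-4\right) = 8$)
$u{\left(J \right)} = \frac{6 + J}{2 J}$
$\left(-432 + y{\left(u{\left(I{\left(-1,2 \right)} \right)} \right)}\right)^{2} = \left(-432 + \left(14 + \frac{6 + 8}{2 \cdot 8}\right)\right)^{2} = \left(-432 + \left(14 + \frac{1}{2} \cdot \frac{1}{8} \cdot 14\right)\right)^{2} = \left(-432 + \left(14 + \frac{7}{8}\right)\right)^{2} = \left(-432 + \frac{119}{8}\right)^{2} = \left(- \frac{3337}{8}\right)^{2} = \frac{11135569}{64}$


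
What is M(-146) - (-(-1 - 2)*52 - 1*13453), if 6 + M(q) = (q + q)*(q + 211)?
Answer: -5689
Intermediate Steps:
M(q) = -6 + 2*q*(211 + q) (M(q) = -6 + (q + q)*(q + 211) = -6 + (2*q)*(211 + q) = -6 + 2*q*(211 + q))
M(-146) - (-(-1 - 2)*52 - 1*13453) = (-6 + 2*(-146)² + 422*(-146)) - (-(-1 - 2)*52 - 1*13453) = (-6 + 2*21316 - 61612) - (-1*(-3)*52 - 13453) = (-6 + 42632 - 61612) - (3*52 - 13453) = -18986 - (156 - 13453) = -18986 - 1*(-13297) = -18986 + 13297 = -5689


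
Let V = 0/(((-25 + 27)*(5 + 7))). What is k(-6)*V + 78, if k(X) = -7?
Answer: 78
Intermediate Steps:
V = 0 (V = 0/((2*12)) = 0/24 = 0*(1/24) = 0)
k(-6)*V + 78 = -7*0 + 78 = 0 + 78 = 78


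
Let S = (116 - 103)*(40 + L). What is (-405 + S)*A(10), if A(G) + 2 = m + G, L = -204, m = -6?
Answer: -5074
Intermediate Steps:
S = -2132 (S = (116 - 103)*(40 - 204) = 13*(-164) = -2132)
A(G) = -8 + G (A(G) = -2 + (-6 + G) = -8 + G)
(-405 + S)*A(10) = (-405 - 2132)*(-8 + 10) = -2537*2 = -5074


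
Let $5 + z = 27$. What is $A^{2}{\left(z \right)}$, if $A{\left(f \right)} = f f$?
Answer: $234256$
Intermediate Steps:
$z = 22$ ($z = -5 + 27 = 22$)
$A{\left(f \right)} = f^{2}$
$A^{2}{\left(z \right)} = \left(22^{2}\right)^{2} = 484^{2} = 234256$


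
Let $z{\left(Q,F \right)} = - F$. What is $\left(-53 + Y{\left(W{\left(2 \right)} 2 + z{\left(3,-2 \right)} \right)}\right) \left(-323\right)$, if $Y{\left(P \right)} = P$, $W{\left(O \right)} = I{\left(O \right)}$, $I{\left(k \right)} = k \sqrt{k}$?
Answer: $16473 - 1292 \sqrt{2} \approx 14646.0$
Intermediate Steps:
$I{\left(k \right)} = k^{\frac{3}{2}}$
$W{\left(O \right)} = O^{\frac{3}{2}}$
$\left(-53 + Y{\left(W{\left(2 \right)} 2 + z{\left(3,-2 \right)} \right)}\right) \left(-323\right) = \left(-53 - \left(-2 - 2^{\frac{3}{2}} \cdot 2\right)\right) \left(-323\right) = \left(-53 + \left(2 \sqrt{2} \cdot 2 + 2\right)\right) \left(-323\right) = \left(-53 + \left(4 \sqrt{2} + 2\right)\right) \left(-323\right) = \left(-53 + \left(2 + 4 \sqrt{2}\right)\right) \left(-323\right) = \left(-51 + 4 \sqrt{2}\right) \left(-323\right) = 16473 - 1292 \sqrt{2}$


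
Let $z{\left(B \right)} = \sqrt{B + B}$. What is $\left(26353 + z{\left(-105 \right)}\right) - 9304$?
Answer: $17049 + i \sqrt{210} \approx 17049.0 + 14.491 i$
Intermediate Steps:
$z{\left(B \right)} = \sqrt{2} \sqrt{B}$ ($z{\left(B \right)} = \sqrt{2 B} = \sqrt{2} \sqrt{B}$)
$\left(26353 + z{\left(-105 \right)}\right) - 9304 = \left(26353 + \sqrt{2} \sqrt{-105}\right) - 9304 = \left(26353 + \sqrt{2} i \sqrt{105}\right) - 9304 = \left(26353 + i \sqrt{210}\right) - 9304 = 17049 + i \sqrt{210}$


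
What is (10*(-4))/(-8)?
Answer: 5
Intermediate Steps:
(10*(-4))/(-8) = -40*(-⅛) = 5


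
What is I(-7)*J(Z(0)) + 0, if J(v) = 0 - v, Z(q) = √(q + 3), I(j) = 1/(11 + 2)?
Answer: -√3/13 ≈ -0.13323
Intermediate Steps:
I(j) = 1/13
Z(q) = √(3 + q)
J(v) = -v
I(-7)*J(Z(0)) + 0 = (-√(3 + 0))/13 + 0 = (-√3)/13 + 0 = -√3/13 + 0 = -√3/13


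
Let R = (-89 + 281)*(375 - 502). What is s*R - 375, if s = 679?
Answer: -16557111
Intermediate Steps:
R = -24384 (R = 192*(-127) = -24384)
s*R - 375 = 679*(-24384) - 375 = -16556736 - 375 = -16557111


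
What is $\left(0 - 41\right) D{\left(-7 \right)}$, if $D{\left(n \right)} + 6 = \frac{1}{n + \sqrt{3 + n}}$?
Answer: $\frac{13325}{53} + \frac{82 i}{53} \approx 251.42 + 1.5472 i$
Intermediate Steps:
$D{\left(n \right)} = -6 + \frac{1}{n + \sqrt{3 + n}}$
$\left(0 - 41\right) D{\left(-7 \right)} = \left(0 - 41\right) \frac{1 - -42 - 6 \sqrt{3 - 7}}{-7 + \sqrt{3 - 7}} = - 41 \frac{1 + 42 - 6 \sqrt{-4}}{-7 + \sqrt{-4}} = - 41 \frac{1 + 42 - 6 \cdot 2 i}{-7 + 2 i} = - 41 \frac{-7 - 2 i}{53} \left(1 + 42 - 12 i\right) = - 41 \frac{-7 - 2 i}{53} \left(43 - 12 i\right) = - 41 \frac{\left(-7 - 2 i\right) \left(43 - 12 i\right)}{53} = - \frac{41 \left(-7 - 2 i\right) \left(43 - 12 i\right)}{53}$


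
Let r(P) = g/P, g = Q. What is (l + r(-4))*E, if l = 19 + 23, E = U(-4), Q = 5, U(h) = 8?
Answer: 326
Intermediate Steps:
g = 5
E = 8
r(P) = 5/P
l = 42
(l + r(-4))*E = (42 + 5/(-4))*8 = (42 + 5*(-¼))*8 = (42 - 5/4)*8 = (163/4)*8 = 326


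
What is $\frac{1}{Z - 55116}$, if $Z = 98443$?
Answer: $\frac{1}{43327} \approx 2.308 \cdot 10^{-5}$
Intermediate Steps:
$\frac{1}{Z - 55116} = \frac{1}{98443 - 55116} = \frac{1}{43327}$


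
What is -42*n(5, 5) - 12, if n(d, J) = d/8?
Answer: -153/4 ≈ -38.250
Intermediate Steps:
n(d, J) = d/8 (n(d, J) = d*(⅛) = d/8)
-42*n(5, 5) - 12 = -21*5/4 - 12 = -42*5/8 - 12 = -105/4 - 12 = -153/4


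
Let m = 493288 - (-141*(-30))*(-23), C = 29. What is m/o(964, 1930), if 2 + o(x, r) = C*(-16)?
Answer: -295289/233 ≈ -1267.3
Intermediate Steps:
o(x, r) = -466 (o(x, r) = -2 + 29*(-16) = -2 - 464 = -466)
m = 590578 (m = 493288 - 4230*(-23) = 493288 - 1*(-97290) = 493288 + 97290 = 590578)
m/o(964, 1930) = 590578/(-466) = 590578*(-1/466) = -295289/233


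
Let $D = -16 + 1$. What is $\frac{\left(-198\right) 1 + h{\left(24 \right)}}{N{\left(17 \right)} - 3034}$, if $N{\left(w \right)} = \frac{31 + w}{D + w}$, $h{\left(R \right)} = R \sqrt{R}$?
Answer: $\frac{99}{1505} - \frac{24 \sqrt{6}}{1505} \approx 0.026719$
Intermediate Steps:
$D = -15$
$h{\left(R \right)} = R^{\frac{3}{2}}$
$N{\left(w \right)} = \frac{31 + w}{-15 + w}$
$\frac{\left(-198\right) 1 + h{\left(24 \right)}}{N{\left(17 \right)} - 3034} = \frac{\left(-198\right) 1 + 24^{\frac{3}{2}}}{\frac{31 + 17}{-15 + 17} - 3034} = \frac{-198 + 48 \sqrt{6}}{\frac{1}{2} \cdot 48 - 3034} = \frac{-198 + 48 \sqrt{6}}{24 - 3034} = \frac{-198 + 48 \sqrt{6}}{-3010} = \left(-198 + 48 \sqrt{6}\right) \left(- \frac{1}{3010}\right) = \frac{99}{1505} - \frac{24 \sqrt{6}}{1505}$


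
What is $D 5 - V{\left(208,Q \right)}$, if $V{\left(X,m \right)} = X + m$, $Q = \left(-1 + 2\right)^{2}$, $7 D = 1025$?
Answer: $\frac{3662}{7} \approx 523.14$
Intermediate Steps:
$D = \frac{1025}{7}$ ($D = \frac{1}{7} \cdot 1025 = \frac{1025}{7} \approx 146.43$)
$Q = 1$ ($Q = 1^{2} = 1$)
$D 5 - V{\left(208,Q \right)} = \frac{1025}{7} \cdot 5 - \left(208 + 1\right) = \frac{5125}{7} - 209 = \frac{3662}{7}$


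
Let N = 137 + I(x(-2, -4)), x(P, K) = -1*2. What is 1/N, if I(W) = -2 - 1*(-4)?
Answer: 1/139 ≈ 0.0071942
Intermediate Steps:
x(P, K) = -2
I(W) = 2 (I(W) = -2 + 4 = 2)
N = 139 (N = 137 + 2 = 139)
1/N = 1/139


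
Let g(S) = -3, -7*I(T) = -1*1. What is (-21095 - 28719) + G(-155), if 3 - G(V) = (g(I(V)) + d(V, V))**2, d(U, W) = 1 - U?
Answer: -73220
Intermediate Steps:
I(T) = 1/7 (I(T) = -(-1)/7 = -1/7*(-1) = 1/7)
G(V) = 3 - (-2 - V)**2 (G(V) = 3 - (-3 + (1 - V))**2 = 3 - (-2 - V)**2)
(-21095 - 28719) + G(-155) = (-21095 - 28719) + (3 - (2 - 155)**2) = -49814 + (3 - 1*(-153)**2) = -49814 + (3 - 1*23409) = -49814 + (3 - 23409) = -49814 - 23406 = -73220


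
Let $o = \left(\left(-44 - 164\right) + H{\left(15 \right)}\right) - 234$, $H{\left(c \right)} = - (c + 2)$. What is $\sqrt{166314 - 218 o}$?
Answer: $2 \sqrt{66594} \approx 516.12$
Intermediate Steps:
$H{\left(c \right)} = -2 - c$ ($H{\left(c \right)} = - (2 + c) = -2 - c$)
$o = -459$ ($o = \left(\left(-44 - 164\right) - 17\right) - 234 = \left(-208 - 17\right) - 234 = -225 - 234 = -459$)
$\sqrt{166314 - 218 o} = \sqrt{166314 - -100062} = \sqrt{166314 + 100062} = \sqrt{266376} = 2 \sqrt{66594}$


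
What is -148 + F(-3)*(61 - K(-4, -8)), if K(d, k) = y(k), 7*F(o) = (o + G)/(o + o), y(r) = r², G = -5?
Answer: -1040/7 ≈ -148.57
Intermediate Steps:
F(o) = (-5 + o)/(14*o) (F(o) = ((o - 5)/(o + o))/7 = ((-5 + o)/((2*o)))/7 = ((-5 + o)*(1/(2*o)))/7 = ((-5 + o)/(2*o))/7 = (-5 + o)/(14*o))
K(d, k) = k²
-148 + F(-3)*(61 - K(-4, -8)) = -148 + ((1/14)*(-5 - 3)/(-3))*(61 - 1*(-8)²) = -148 + ((1/14)*(-⅓)*(-8))*(61 - 1*64) = -148 + 4*(61 - 64)/21 = -148 + (4/21)*(-3) = -148 - 4/7 = -1040/7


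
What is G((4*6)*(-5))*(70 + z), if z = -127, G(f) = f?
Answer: 6840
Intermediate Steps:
G((4*6)*(-5))*(70 + z) = ((4*6)*(-5))*(70 - 127) = (24*(-5))*(-57) = -120*(-57) = 6840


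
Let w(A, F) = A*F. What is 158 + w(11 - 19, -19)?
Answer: 310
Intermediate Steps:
158 + w(11 - 19, -19) = 158 + (11 - 19)*(-19) = 158 - 8*(-19) = 158 + 152 = 310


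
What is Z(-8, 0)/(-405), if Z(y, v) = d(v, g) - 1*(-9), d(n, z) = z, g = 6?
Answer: -1/27 ≈ -0.037037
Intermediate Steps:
Z(y, v) = 15 (Z(y, v) = 6 - 1*(-9) = 6 + 9 = 15)
Z(-8, 0)/(-405) = 15/(-405) = 15*(-1/405) = -1/27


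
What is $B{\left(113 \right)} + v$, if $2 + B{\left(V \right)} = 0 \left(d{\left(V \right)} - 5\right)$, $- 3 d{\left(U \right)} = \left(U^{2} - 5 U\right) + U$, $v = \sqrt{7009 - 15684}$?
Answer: $-2 + 5 i \sqrt{347} \approx -2.0 + 93.14 i$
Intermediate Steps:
$v = 5 i \sqrt{347}$ ($v = \sqrt{-8675} = 5 i \sqrt{347} \approx 93.14 i$)
$d{\left(U \right)} = - \frac{U^{2}}{3} + \frac{4 U}{3}$ ($d{\left(U \right)} = - \frac{\left(U^{2} - 5 U\right) + U}{3} = - \frac{U^{2} - 4 U}{3} = - \frac{U^{2}}{3} + \frac{4 U}{3}$)
$B{\left(V \right)} = -2$ ($B{\left(V \right)} = -2 + 0 \left(\frac{V \left(4 - V\right)}{3} - 5\right) = -2 + 0 \left(-5 + \frac{V \left(4 - V\right)}{3}\right) = -2 + 0 = -2$)
$B{\left(113 \right)} + v = -2 + 5 i \sqrt{347}$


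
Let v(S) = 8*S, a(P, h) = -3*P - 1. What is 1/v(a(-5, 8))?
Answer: 1/112 ≈ 0.0089286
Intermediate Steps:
a(P, h) = -1 - 3*P
1/v(a(-5, 8)) = 1/(8*(-1 - 3*(-5))) = 1/(8*(-1 + 15)) = 1/(8*14) = 1/112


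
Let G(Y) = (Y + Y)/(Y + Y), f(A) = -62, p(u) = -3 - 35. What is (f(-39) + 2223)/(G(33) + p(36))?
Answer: -2161/37 ≈ -58.405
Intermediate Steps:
p(u) = -38
G(Y) = 1 (G(Y) = (2*Y)/((2*Y)) = (2*Y)*(1/(2*Y)) = 1)
(f(-39) + 2223)/(G(33) + p(36)) = (-62 + 2223)/(1 - 38) = 2161/(-37) = 2161*(-1/37) = -2161/37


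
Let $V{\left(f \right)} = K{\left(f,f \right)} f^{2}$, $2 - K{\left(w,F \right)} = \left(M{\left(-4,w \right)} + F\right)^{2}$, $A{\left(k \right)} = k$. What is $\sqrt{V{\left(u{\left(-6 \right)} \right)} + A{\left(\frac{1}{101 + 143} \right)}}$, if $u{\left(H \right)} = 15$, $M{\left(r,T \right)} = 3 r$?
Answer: $\frac{i \sqrt{23442239}}{122} \approx 39.686 i$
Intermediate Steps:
$K{\left(w,F \right)} = 2 - \left(-12 + F\right)^{2}$ ($K{\left(w,F \right)} = 2 - \left(3 \left(-4\right) + F\right)^{2} = 2 - \left(-12 + F\right)^{2}$)
$V{\left(f \right)} = f^{2} \left(2 - \left(-12 + f\right)^{2}\right)$ ($V{\left(f \right)} = \left(2 - \left(-12 + f\right)^{2}\right) f^{2} = f^{2} \left(2 - \left(-12 + f\right)^{2}\right)$)
$\sqrt{V{\left(u{\left(-6 \right)} \right)} + A{\left(\frac{1}{101 + 143} \right)}} = \sqrt{15^{2} \left(2 - \left(-12 + 15\right)^{2}\right) + \frac{1}{101 + 143}} = \sqrt{225 \left(2 - 3^{2}\right) + \frac{1}{244}} = \sqrt{225 \left(2 - 9\right) + \frac{1}{244}} = \sqrt{225 \left(-7\right) + \frac{1}{244}} = \sqrt{-1575 + \frac{1}{244}} = \sqrt{- \frac{384299}{244}} = \frac{i \sqrt{23442239}}{122}$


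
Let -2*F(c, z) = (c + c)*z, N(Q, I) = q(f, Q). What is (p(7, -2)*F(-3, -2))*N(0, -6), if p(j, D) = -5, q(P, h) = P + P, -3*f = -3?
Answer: 60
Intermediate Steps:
f = 1 (f = -⅓*(-3) = 1)
q(P, h) = 2*P
N(Q, I) = 2 (N(Q, I) = 2*1 = 2)
F(c, z) = -c*z (F(c, z) = -(c + c)*z/2 = -2*c*z/2 = -c*z)
(p(7, -2)*F(-3, -2))*N(0, -6) = -(-5)*(-3)*(-2)*2 = -5*(-6)*2 = 30*2 = 60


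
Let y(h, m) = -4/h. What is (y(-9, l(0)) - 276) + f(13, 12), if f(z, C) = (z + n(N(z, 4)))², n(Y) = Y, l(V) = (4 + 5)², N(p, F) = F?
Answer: 121/9 ≈ 13.444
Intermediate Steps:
l(V) = 81 (l(V) = 9² = 81)
f(z, C) = (4 + z)² (f(z, C) = (z + 4)² = (4 + z)²)
(y(-9, l(0)) - 276) + f(13, 12) = (-4/(-9) - 276) + (4 + 13)² = (-4*(-⅑) - 276) + 17² = (4/9 - 276) + 289 = -2480/9 + 289 = 121/9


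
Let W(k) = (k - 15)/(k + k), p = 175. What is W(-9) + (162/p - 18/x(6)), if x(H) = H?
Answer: -389/525 ≈ -0.74095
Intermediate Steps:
W(k) = (-15 + k)/(2*k) (W(k) = (-15 + k)/((2*k)) = (-15 + k)*(1/(2*k)) = (-15 + k)/(2*k))
W(-9) + (162/p - 18/x(6)) = (½)*(-15 - 9)/(-9) + (162/175 - 18/6) = (½)*(-⅑)*(-24) + (162*(1/175) - 18*⅙) = 4/3 + (162/175 - 3) = 4/3 - 363/175 = -389/525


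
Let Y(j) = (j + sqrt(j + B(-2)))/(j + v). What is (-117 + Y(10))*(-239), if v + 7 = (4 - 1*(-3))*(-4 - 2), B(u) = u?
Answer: 1092947/39 + 478*sqrt(2)/39 ≈ 28042.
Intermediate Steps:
v = -49 (v = -7 + (4 - 1*(-3))*(-4 - 2) = -7 + (4 + 3)*(-6) = -7 + 7*(-6) = -7 - 42 = -49)
Y(j) = (j + sqrt(-2 + j))/(-49 + j) (Y(j) = (j + sqrt(j - 2))/(j - 49) = (j + sqrt(-2 + j))/(-49 + j))
(-117 + Y(10))*(-239) = (-117 + (10 + sqrt(-2 + 10))/(-49 + 10))*(-239) = (-117 + (10 + sqrt(8))/(-39))*(-239) = (-117 - (10 + 2*sqrt(2))/39)*(-239) = (-117 + (-10/39 - 2*sqrt(2)/39))*(-239) = (-4573/39 - 2*sqrt(2)/39)*(-239) = 1092947/39 + 478*sqrt(2)/39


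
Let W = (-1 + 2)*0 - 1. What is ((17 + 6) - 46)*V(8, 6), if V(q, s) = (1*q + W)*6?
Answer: -966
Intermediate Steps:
W = -1 (W = 1*0 - 1 = 0 - 1 = -1)
V(q, s) = -6 + 6*q (V(q, s) = (1*q - 1)*6 = (q - 1)*6 = (-1 + q)*6 = -6 + 6*q)
((17 + 6) - 46)*V(8, 6) = ((17 + 6) - 46)*(-6 + 6*8) = (23 - 46)*(-6 + 48) = -23*42 = -966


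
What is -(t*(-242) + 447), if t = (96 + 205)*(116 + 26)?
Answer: 10343117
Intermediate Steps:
t = 42742 (t = 301*142 = 42742)
-(t*(-242) + 447) = -(42742*(-242) + 447) = -(-10343564 + 447) = -1*(-10343117) = 10343117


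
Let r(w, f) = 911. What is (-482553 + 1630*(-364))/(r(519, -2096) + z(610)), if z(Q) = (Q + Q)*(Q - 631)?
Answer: 1075873/24709 ≈ 43.542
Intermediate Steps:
z(Q) = 2*Q*(-631 + Q) (z(Q) = (2*Q)*(-631 + Q) = 2*Q*(-631 + Q))
(-482553 + 1630*(-364))/(r(519, -2096) + z(610)) = (-482553 + 1630*(-364))/(911 + 2*610*(-631 + 610)) = (-482553 - 593320)/(911 + 2*610*(-21)) = -1075873/(911 - 25620) = -1075873/(-24709) = -1075873*(-1/24709) = 1075873/24709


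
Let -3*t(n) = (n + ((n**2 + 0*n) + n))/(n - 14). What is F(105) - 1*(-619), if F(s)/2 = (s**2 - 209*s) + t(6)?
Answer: -21217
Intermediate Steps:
t(n) = -(n**2 + 2*n)/(3*(-14 + n)) (t(n) = -(n + ((n**2 + 0*n) + n))/(3*(n - 14)) = -(n + ((n**2 + 0) + n))/(3*(-14 + n)) = -(n + (n**2 + n))/(3*(-14 + n)) = -(n + (n + n**2))/(3*(-14 + n)) = -(n**2 + 2*n)/(3*(-14 + n)))
F(s) = 4 - 418*s + 2*s**2 (F(s) = 2*((s**2 - 209*s) - 1*6*(2 + 6)/(-42 + 3*6)) = 2*((s**2 - 209*s) - 1*6*8/(-42 + 18)) = 2*((s**2 - 209*s) - 1*6*8/(-24)) = 2*((s**2 - 209*s) - 1*6*(-1/24)*8) = 2*((s**2 - 209*s) + 2) = 2*(2 + s**2 - 209*s) = 4 - 418*s + 2*s**2)
F(105) - 1*(-619) = (4 - 418*105 + 2*105**2) - 1*(-619) = (4 - 43890 + 2*11025) + 619 = (4 - 43890 + 22050) + 619 = -21836 + 619 = -21217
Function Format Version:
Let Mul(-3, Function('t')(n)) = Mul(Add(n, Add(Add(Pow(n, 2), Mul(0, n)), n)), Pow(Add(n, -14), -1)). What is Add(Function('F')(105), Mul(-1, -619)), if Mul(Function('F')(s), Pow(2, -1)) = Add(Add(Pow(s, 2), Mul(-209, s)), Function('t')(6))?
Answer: -21217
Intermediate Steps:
Function('t')(n) = Mul(Rational(-1, 3), Pow(Add(-14, n), -1), Add(Pow(n, 2), Mul(2, n))) (Function('t')(n) = Mul(Rational(-1, 3), Mul(Add(n, Add(Add(Pow(n, 2), Mul(0, n)), n)), Pow(Add(n, -14), -1))) = Mul(Rational(-1, 3), Mul(Add(n, Add(Add(Pow(n, 2), 0), n)), Pow(Add(-14, n), -1))) = Mul(Rational(-1, 3), Mul(Add(n, Add(Pow(n, 2), n)), Pow(Add(-14, n), -1))) = Mul(Rational(-1, 3), Mul(Add(n, Add(n, Pow(n, 2))), Pow(Add(-14, n), -1))) = Mul(Rational(-1, 3), Mul(Add(Pow(n, 2), Mul(2, n)), Pow(Add(-14, n), -1))) = Mul(Rational(-1, 3), Mul(Pow(Add(-14, n), -1), Add(Pow(n, 2), Mul(2, n)))) = Mul(Rational(-1, 3), Pow(Add(-14, n), -1), Add(Pow(n, 2), Mul(2, n))))
Function('F')(s) = Add(4, Mul(-418, s), Mul(2, Pow(s, 2))) (Function('F')(s) = Mul(2, Add(Add(Pow(s, 2), Mul(-209, s)), Mul(-1, 6, Pow(Add(-42, Mul(3, 6)), -1), Add(2, 6)))) = Mul(2, Add(Add(Pow(s, 2), Mul(-209, s)), Mul(-1, 6, Pow(Add(-42, 18), -1), 8))) = Mul(2, Add(Add(Pow(s, 2), Mul(-209, s)), Mul(-1, 6, Pow(-24, -1), 8))) = Mul(2, Add(Add(Pow(s, 2), Mul(-209, s)), Mul(-1, 6, Rational(-1, 24), 8))) = Mul(2, Add(Add(Pow(s, 2), Mul(-209, s)), 2)) = Mul(2, Add(2, Pow(s, 2), Mul(-209, s))) = Add(4, Mul(-418, s), Mul(2, Pow(s, 2))))
Add(Function('F')(105), Mul(-1, -619)) = Add(Add(4, Mul(-418, 105), Mul(2, Pow(105, 2))), Mul(-1, -619)) = Add(Add(4, -43890, Mul(2, 11025)), 619) = Add(Add(4, -43890, 22050), 619) = Add(-21836, 619) = -21217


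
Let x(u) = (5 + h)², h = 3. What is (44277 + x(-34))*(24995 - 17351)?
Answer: 338942604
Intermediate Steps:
x(u) = 64 (x(u) = (5 + 3)² = 8² = 64)
(44277 + x(-34))*(24995 - 17351) = (44277 + 64)*(24995 - 17351) = 44341*7644 = 338942604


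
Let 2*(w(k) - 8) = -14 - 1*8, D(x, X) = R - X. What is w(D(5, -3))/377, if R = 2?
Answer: -3/377 ≈ -0.0079576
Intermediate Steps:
D(x, X) = 2 - X
w(k) = -3 (w(k) = 8 + (-14 - 1*8)/2 = 8 + (-14 - 8)/2 = 8 + (½)*(-22) = 8 - 11 = -3)
w(D(5, -3))/377 = -3/377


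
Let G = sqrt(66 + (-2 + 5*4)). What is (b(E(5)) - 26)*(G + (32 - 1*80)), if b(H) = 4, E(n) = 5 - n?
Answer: 1056 - 44*sqrt(21) ≈ 854.37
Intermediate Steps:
G = 2*sqrt(21) (G = sqrt(66 + (-2 + 20)) = sqrt(66 + 18) = sqrt(84) = 2*sqrt(21) ≈ 9.1651)
(b(E(5)) - 26)*(G + (32 - 1*80)) = (4 - 26)*(2*sqrt(21) + (32 - 1*80)) = -22*(2*sqrt(21) + (32 - 80)) = -22*(2*sqrt(21) - 48) = -22*(-48 + 2*sqrt(21)) = 1056 - 44*sqrt(21)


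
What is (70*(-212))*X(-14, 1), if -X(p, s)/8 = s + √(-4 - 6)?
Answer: 118720 + 118720*I*√10 ≈ 1.1872e+5 + 3.7543e+5*I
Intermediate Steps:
X(p, s) = -8*s - 8*I*√10 (X(p, s) = -8*(s + √(-4 - 6)) = -8*(s + √(-10)) = -8*(s + I*√10) = -8*s - 8*I*√10)
(70*(-212))*X(-14, 1) = (70*(-212))*(-8*1 - 8*I*√10) = -14840*(-8 - 8*I*√10) = 118720 + 118720*I*√10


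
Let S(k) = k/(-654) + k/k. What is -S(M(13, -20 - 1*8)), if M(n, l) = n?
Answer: -641/654 ≈ -0.98012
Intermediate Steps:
S(k) = 1 - k/654 (S(k) = k*(-1/654) + 1 = -k/654 + 1 = 1 - k/654)
-S(M(13, -20 - 1*8)) = -(1 - 1/654*13) = -(1 - 13/654) = -1*641/654 = -641/654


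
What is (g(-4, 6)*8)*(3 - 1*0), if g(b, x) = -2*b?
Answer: 192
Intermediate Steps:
(g(-4, 6)*8)*(3 - 1*0) = (-2*(-4)*8)*(3 - 1*0) = (8*8)*(3 + 0) = 64*3 = 192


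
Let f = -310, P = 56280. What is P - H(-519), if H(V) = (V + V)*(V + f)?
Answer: -804222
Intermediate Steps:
H(V) = 2*V*(-310 + V) (H(V) = (V + V)*(V - 310) = (2*V)*(-310 + V) = 2*V*(-310 + V))
P - H(-519) = 56280 - 2*(-519)*(-310 - 519) = 56280 - 2*(-519)*(-829) = 56280 - 1*860502 = 56280 - 860502 = -804222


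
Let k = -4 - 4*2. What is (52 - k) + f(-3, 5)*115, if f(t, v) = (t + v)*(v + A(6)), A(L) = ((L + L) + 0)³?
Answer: 398654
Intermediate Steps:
k = -12 (k = -4 - 8 = -12)
A(L) = 8*L³ (A(L) = (2*L + 0)³ = (2*L)³ = 8*L³)
f(t, v) = (1728 + v)*(t + v) (f(t, v) = (t + v)*(v + 8*6³) = (t + v)*(v + 8*216) = (t + v)*(v + 1728) = (t + v)*(1728 + v) = (1728 + v)*(t + v))
(52 - k) + f(-3, 5)*115 = (52 - 1*(-12)) + (5² + 1728*(-3) + 1728*5 - 3*5)*115 = (52 + 12) + (25 - 5184 + 8640 - 15)*115 = 64 + 3466*115 = 64 + 398590 = 398654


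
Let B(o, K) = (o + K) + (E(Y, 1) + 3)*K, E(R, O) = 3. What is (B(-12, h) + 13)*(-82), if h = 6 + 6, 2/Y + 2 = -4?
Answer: -6970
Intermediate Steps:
Y = -⅓ (Y = 2/(-2 - 4) = 2/(-6) = 2*(-⅙) = -⅓ ≈ -0.33333)
h = 12
B(o, K) = o + 7*K (B(o, K) = (o + K) + (3 + 3)*K = (K + o) + 6*K = o + 7*K)
(B(-12, h) + 13)*(-82) = ((-12 + 7*12) + 13)*(-82) = ((-12 + 84) + 13)*(-82) = (72 + 13)*(-82) = 85*(-82) = -6970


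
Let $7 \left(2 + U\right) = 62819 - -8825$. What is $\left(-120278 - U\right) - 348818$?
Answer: $- \frac{3355302}{7} \approx -4.7933 \cdot 10^{5}$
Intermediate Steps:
$U = \frac{71630}{7}$ ($U = -2 + \frac{62819 - -8825}{7} = -2 + \frac{62819 + 8825}{7} = -2 + \frac{1}{7} \cdot 71644 = -2 + \frac{71644}{7} = \frac{71630}{7} \approx 10233.0$)
$\left(-120278 - U\right) - 348818 = \left(-120278 - \frac{71630}{7}\right) - 348818 = - \frac{913576}{7} - 348818 = - \frac{3355302}{7}$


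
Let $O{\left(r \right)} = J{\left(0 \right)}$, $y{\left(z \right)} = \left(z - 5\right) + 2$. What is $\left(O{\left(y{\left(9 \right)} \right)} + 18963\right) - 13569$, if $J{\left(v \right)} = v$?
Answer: $5394$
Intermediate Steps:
$y{\left(z \right)} = -3 + z$ ($y{\left(z \right)} = \left(-5 + z\right) + 2 = -3 + z$)
$O{\left(r \right)} = 0$
$\left(O{\left(y{\left(9 \right)} \right)} + 18963\right) - 13569 = \left(0 + 18963\right) - 13569 = 18963 - 13569 = 5394$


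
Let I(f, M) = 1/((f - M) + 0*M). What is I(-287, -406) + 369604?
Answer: 43982877/119 ≈ 3.6960e+5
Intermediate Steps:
I(f, M) = 1/(f - M) (I(f, M) = 1/((f - M) + 0) = 1/(f - M))
I(-287, -406) + 369604 = 1/(-287 - 1*(-406)) + 369604 = 1/(-287 + 406) + 369604 = 1/119 + 369604 = 43982877/119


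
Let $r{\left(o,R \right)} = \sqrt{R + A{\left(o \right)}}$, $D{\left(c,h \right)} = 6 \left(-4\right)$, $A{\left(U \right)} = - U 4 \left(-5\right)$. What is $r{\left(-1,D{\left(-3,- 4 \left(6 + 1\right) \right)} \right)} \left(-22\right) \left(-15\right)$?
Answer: $660 i \sqrt{11} \approx 2189.0 i$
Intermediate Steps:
$A{\left(U \right)} = 20 U$ ($A{\left(U \right)} = - 4 U \left(-5\right) = 20 U$)
$D{\left(c,h \right)} = -24$
$r{\left(o,R \right)} = \sqrt{R + 20 o}$
$r{\left(-1,D{\left(-3,- 4 \left(6 + 1\right) \right)} \right)} \left(-22\right) \left(-15\right) = \sqrt{-24 + 20 \left(-1\right)} \left(-22\right) \left(-15\right) = \sqrt{-24 - 20} \left(-22\right) \left(-15\right) = \sqrt{-44} \left(-22\right) \left(-15\right) = 2 i \sqrt{11} \left(-22\right) \left(-15\right) = - 44 i \sqrt{11} \left(-15\right) = 660 i \sqrt{11}$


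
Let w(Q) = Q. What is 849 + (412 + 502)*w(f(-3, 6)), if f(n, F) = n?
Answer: -1893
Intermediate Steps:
849 + (412 + 502)*w(f(-3, 6)) = 849 + (412 + 502)*(-3) = 849 + 914*(-3) = 849 - 2742 = -1893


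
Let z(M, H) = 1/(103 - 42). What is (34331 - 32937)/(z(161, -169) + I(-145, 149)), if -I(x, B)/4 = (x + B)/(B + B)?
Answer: -12670066/339 ≈ -37375.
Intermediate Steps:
I(x, B) = -2*(B + x)/B (I(x, B) = -4*(x + B)/(B + B) = -4*(B + x)/(2*B) = -4*(B + x)*1/(2*B) = -2*(B + x)/B)
z(M, H) = 1/61
(34331 - 32937)/(z(161, -169) + I(-145, 149)) = (34331 - 32937)/(1/61 + (-2 - 2*(-145)/149)) = 1394/(1/61 + (-2 - 2*(-145)*1/149)) = 1394/(1/61 + (-2 + 290/149)) = 1394/(1/61 - 8/149) = 1394/(-339/9089) = 1394*(-9089/339) = -12670066/339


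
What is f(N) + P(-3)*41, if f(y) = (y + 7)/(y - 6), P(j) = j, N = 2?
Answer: -501/4 ≈ -125.25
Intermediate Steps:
f(y) = (7 + y)/(-6 + y)
f(N) + P(-3)*41 = (7 + 2)/(-6 + 2) - 3*41 = 9/(-4) - 123 = -¼*9 - 123 = -9/4 - 123 = -501/4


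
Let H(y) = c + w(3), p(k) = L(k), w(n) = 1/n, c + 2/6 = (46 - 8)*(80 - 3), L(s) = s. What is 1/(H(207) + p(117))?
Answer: 1/3043 ≈ 0.00032862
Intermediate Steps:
c = 8777/3 (c = -1/3 + (46 - 8)*(80 - 3) = -1/3 + 38*77 = -1/3 + 2926 = 8777/3 ≈ 2925.7)
p(k) = k
H(y) = 2926 (H(y) = 8777/3 + 1/3 = 2926)
1/(H(207) + p(117)) = 1/(2926 + 117) = 1/3043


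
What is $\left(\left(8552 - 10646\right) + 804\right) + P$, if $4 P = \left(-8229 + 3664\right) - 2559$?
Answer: $-3071$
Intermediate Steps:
$P = -1781$ ($P = \frac{\left(-8229 + 3664\right) - 2559}{4} = \frac{-4565 - 2559}{4} = \frac{1}{4} \left(-7124\right) = -1781$)
$\left(\left(8552 - 10646\right) + 804\right) + P = \left(\left(8552 - 10646\right) + 804\right) - 1781 = \left(-2094 + 804\right) - 1781 = -1290 - 1781 = -3071$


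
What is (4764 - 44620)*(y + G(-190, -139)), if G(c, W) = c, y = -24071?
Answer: 966946416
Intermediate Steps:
(4764 - 44620)*(y + G(-190, -139)) = (4764 - 44620)*(-24071 - 190) = -39856*(-24261) = 966946416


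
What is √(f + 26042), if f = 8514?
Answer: 2*√8639 ≈ 185.89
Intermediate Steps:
√(f + 26042) = √(8514 + 26042) = √34556 = 2*√8639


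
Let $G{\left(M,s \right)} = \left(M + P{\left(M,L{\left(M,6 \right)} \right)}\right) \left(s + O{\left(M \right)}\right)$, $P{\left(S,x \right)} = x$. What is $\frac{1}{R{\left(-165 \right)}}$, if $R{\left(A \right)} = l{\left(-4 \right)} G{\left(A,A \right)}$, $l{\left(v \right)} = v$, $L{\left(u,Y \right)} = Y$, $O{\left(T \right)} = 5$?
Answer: $- \frac{1}{101760} \approx -9.827 \cdot 10^{-6}$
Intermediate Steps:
$G{\left(M,s \right)} = \left(5 + s\right) \left(6 + M\right)$ ($G{\left(M,s \right)} = \left(M + 6\right) \left(s + 5\right) = \left(6 + M\right) \left(5 + s\right) = \left(5 + s\right) \left(6 + M\right)$)
$R{\left(A \right)} = -120 - 44 A - 4 A^{2}$ ($R{\left(A \right)} = - 4 \left(30 + 5 A + 6 A + A A\right) = - 4 \left(30 + 5 A + 6 A + A^{2}\right) = - 4 \left(30 + A^{2} + 11 A\right) = -120 - 44 A - 4 A^{2}$)
$\frac{1}{R{\left(-165 \right)}} = \frac{1}{-120 - -7260 - 4 \left(-165\right)^{2}} = \frac{1}{-120 + 7260 - 108900} = \frac{1}{-101760} = - \frac{1}{101760}$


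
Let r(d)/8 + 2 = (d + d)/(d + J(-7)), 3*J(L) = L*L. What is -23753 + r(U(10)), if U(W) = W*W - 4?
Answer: -8005545/337 ≈ -23755.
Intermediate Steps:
J(L) = L²/3 (J(L) = (L*L)/3 = L²/3)
U(W) = -4 + W² (U(W) = W² - 4 = -4 + W²)
r(d) = -16 + 16*d/(49/3 + d) (r(d) = -16 + 8*((d + d)/(d + (⅓)*(-7)²)) = -16 + 8*((2*d)/(d + (⅓)*49)) = -16 + 8*((2*d)/(d + 49/3)) = -16 + 8*((2*d)/(49/3 + d)) = -16 + 8*(2*d/(49/3 + d)) = -16 + 16*d/(49/3 + d))
-23753 + r(U(10)) = -23753 - 784/(49 + 3*(-4 + 10²)) = -23753 - 784/(49 + 3*(-4 + 100)) = -23753 - 784/(49 + 3*96) = -23753 - 784/(49 + 288) = -23753 - 784/337 = -8005545/337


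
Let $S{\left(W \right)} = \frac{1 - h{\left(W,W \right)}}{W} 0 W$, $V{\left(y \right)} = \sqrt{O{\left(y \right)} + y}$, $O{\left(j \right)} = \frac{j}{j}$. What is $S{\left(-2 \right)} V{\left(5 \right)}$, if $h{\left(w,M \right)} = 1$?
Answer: $0$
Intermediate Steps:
$O{\left(j \right)} = 1$
$V{\left(y \right)} = \sqrt{1 + y}$
$S{\left(W \right)} = 0$ ($S{\left(W \right)} = \frac{1 - 1}{W} 0 W = \frac{0}{W} 0 W = 0 \cdot 0 W = 0 W = 0$)
$S{\left(-2 \right)} V{\left(5 \right)} = 0 \sqrt{1 + 5} = 0 \sqrt{6} = 0$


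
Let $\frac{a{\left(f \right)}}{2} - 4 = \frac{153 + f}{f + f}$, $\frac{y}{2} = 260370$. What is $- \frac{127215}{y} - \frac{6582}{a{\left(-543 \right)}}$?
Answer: $- \frac{794485}{1052} \approx -755.21$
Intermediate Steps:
$y = 520740$ ($y = 2 \cdot 260370 = 520740$)
$a{\left(f \right)} = 8 + \frac{153 + f}{f}$ ($a{\left(f \right)} = 8 + 2 \frac{153 + f}{f + f} = 8 + 2 \frac{153 + f}{2 f} = 8 + \frac{153 + f}{f}$)
$- \frac{127215}{y} - \frac{6582}{a{\left(-543 \right)}} = - \frac{127215}{520740} - \frac{6582}{9 + \frac{153}{-543}} = \left(-127215\right) \frac{1}{520740} - \frac{6582}{9 + 153 \left(- \frac{1}{543}\right)} = - \frac{257}{1052} - \frac{6582}{9 - \frac{51}{181}} = - \frac{257}{1052} - \frac{6582}{\frac{1578}{181}} = - \frac{257}{1052} - \frac{198557}{263} = - \frac{794485}{1052}$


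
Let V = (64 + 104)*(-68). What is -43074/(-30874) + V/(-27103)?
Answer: 760069599/418389011 ≈ 1.8167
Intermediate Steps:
V = -11424 (V = 168*(-68) = -11424)
-43074/(-30874) + V/(-27103) = -43074/(-30874) - 11424/(-27103) = -43074*(-1/30874) - 11424*(-1/27103) = 21537/15437 + 11424/27103 = 760069599/418389011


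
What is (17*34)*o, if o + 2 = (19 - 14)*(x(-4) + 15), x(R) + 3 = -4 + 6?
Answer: 39304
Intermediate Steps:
x(R) = -1 (x(R) = -3 + (-4 + 6) = -3 + 2 = -1)
o = 68 (o = -2 + (19 - 14)*(-1 + 15) = -2 + 5*14 = -2 + 70 = 68)
(17*34)*o = (17*34)*68 = 578*68 = 39304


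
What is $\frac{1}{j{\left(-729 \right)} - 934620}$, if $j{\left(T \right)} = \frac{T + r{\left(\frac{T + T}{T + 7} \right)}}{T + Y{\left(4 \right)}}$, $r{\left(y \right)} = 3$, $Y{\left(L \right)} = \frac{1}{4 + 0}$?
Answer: $- \frac{265}{247674036} \approx -1.07 \cdot 10^{-6}$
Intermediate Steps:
$Y{\left(L \right)} = \frac{1}{4}$
$j{\left(T \right)} = \frac{3 + T}{\frac{1}{4} + T}$ ($j{\left(T \right)} = \frac{T + 3}{T + \frac{1}{4}} = \frac{3 + T}{\frac{1}{4} + T}$)
$\frac{1}{j{\left(-729 \right)} - 934620} = \frac{1}{\frac{4 \left(3 - 729\right)}{1 + 4 \left(-729\right)} - 934620} = \frac{1}{4 \frac{1}{1 - 2916} \left(-726\right) - 934620} = \frac{1}{4 \frac{1}{-2915} \left(-726\right) - 934620} = \frac{1}{4 \left(- \frac{1}{2915}\right) \left(-726\right) - 934620} = \frac{1}{\frac{264}{265} - 934620} = \frac{1}{- \frac{247674036}{265}} = - \frac{265}{247674036}$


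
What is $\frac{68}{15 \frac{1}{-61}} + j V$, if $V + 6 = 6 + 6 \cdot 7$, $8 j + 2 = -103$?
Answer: $- \frac{49667}{60} \approx -827.78$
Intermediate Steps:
$j = - \frac{105}{8}$ ($j = - \frac{1}{4} + \frac{1}{8} \left(-103\right) = - \frac{1}{4} - \frac{103}{8} = - \frac{105}{8} \approx -13.125$)
$V = 42$ ($V = -6 + \left(6 + 6 \cdot 7\right) = -6 + \left(6 + 42\right) = -6 + 48 = 42$)
$\frac{68}{15 \frac{1}{-61}} + j V = \frac{68}{15 \frac{1}{-61}} - \frac{2205}{4} = \frac{68}{15 \left(- \frac{1}{61}\right)} - \frac{2205}{4} = \frac{68}{- \frac{15}{61}} - \frac{2205}{4} = 68 \left(- \frac{61}{15}\right) - \frac{2205}{4} = - \frac{4148}{15} - \frac{2205}{4} = - \frac{49667}{60}$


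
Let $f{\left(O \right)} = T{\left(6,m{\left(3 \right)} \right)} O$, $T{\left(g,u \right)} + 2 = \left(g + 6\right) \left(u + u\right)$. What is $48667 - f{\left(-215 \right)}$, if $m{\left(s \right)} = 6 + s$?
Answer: $94677$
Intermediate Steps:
$T{\left(g,u \right)} = -2 + 2 u \left(6 + g\right)$ ($T{\left(g,u \right)} = -2 + \left(g + 6\right) \left(u + u\right) = -2 + \left(6 + g\right) 2 u = -2 + 2 u \left(6 + g\right)$)
$f{\left(O \right)} = 214 O$ ($f{\left(O \right)} = \left(-2 + 12 \left(6 + 3\right) + 2 \cdot 6 \left(6 + 3\right)\right) O = \left(-2 + 12 \cdot 9 + 2 \cdot 6 \cdot 9\right) O = \left(-2 + 108 + 108\right) O = 214 O$)
$48667 - f{\left(-215 \right)} = 48667 - 214 \left(-215\right) = 48667 - -46010 = 48667 + 46010 = 94677$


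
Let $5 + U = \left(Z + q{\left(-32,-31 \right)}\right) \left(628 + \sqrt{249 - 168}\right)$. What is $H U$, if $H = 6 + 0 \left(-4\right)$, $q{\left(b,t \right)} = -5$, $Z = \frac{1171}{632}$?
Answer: $- \frac{3810459}{316} \approx -12058.0$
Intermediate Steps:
$Z = \frac{1171}{632}$ ($Z = 1171 \cdot \frac{1}{632} = \frac{1171}{632} \approx 1.8528$)
$U = - \frac{1270153}{632}$ ($U = -5 + \left(\frac{1171}{632} - 5\right) \left(628 + \sqrt{249 - 168}\right) = -5 - \frac{1989 \left(628 + \sqrt{81}\right)}{632} = -5 - \frac{1989 \left(628 + 9\right)}{632} = -5 - \frac{1266993}{632} = - \frac{1270153}{632} \approx -2009.7$)
$H = 6$ ($H = 6 + 0 = 6$)
$H U = 6 \left(- \frac{1270153}{632}\right) = - \frac{3810459}{316}$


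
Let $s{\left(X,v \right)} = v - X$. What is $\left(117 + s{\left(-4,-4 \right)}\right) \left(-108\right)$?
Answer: $-12636$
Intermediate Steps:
$\left(117 + s{\left(-4,-4 \right)}\right) \left(-108\right) = \left(117 - 0\right) \left(-108\right) = \left(117 + \left(-4 + 4\right)\right) \left(-108\right) = \left(117 + 0\right) \left(-108\right) = 117 \left(-108\right) = -12636$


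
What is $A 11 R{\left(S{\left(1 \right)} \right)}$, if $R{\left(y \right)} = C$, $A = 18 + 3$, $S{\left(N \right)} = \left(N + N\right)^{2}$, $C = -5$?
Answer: $-1155$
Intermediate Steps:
$S{\left(N \right)} = 4 N^{2}$ ($S{\left(N \right)} = \left(2 N\right)^{2} = 4 N^{2}$)
$A = 21$
$R{\left(y \right)} = -5$
$A 11 R{\left(S{\left(1 \right)} \right)} = 21 \cdot 11 \left(-5\right) = 231 \left(-5\right) = -1155$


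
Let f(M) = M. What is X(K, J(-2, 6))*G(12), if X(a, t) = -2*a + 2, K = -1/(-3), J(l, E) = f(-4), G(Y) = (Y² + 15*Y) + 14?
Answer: 1352/3 ≈ 450.67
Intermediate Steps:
G(Y) = 14 + Y² + 15*Y
J(l, E) = -4
K = ⅓ (K = -1*(-⅓) = ⅓ ≈ 0.33333)
X(a, t) = 2 - 2*a
X(K, J(-2, 6))*G(12) = (2 - 2*⅓)*(14 + 12² + 15*12) = (2 - ⅔)*(14 + 144 + 180) = (4/3)*338 = 1352/3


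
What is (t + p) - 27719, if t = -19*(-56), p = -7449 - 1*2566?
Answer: -36670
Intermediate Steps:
p = -10015 (p = -7449 - 2566 = -10015)
t = 1064
(t + p) - 27719 = (1064 - 10015) - 27719 = -8951 - 27719 = -36670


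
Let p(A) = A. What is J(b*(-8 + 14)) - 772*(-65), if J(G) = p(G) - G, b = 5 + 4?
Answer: 50180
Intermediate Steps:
b = 9
J(G) = 0 (J(G) = G - G = 0)
J(b*(-8 + 14)) - 772*(-65) = 0 - 772*(-65) = 0 + 50180 = 50180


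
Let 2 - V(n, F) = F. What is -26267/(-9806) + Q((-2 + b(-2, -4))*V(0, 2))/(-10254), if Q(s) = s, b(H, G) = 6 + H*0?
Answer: 26267/9806 ≈ 2.6787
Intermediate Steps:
V(n, F) = 2 - F
b(H, G) = 6 (b(H, G) = 6 + 0 = 6)
-26267/(-9806) + Q((-2 + b(-2, -4))*V(0, 2))/(-10254) = -26267/(-9806) + ((-2 + 6)*(2 - 1*2))/(-10254) = -26267*(-1/9806) + (4*(2 - 2))*(-1/10254) = 26267/9806 + (4*0)*(-1/10254) = 26267/9806 + 0*(-1/10254) = 26267/9806 + 0 = 26267/9806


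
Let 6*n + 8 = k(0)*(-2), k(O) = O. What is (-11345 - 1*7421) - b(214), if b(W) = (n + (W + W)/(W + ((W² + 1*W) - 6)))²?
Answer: -10022465920450/534025881 ≈ -18768.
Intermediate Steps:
n = -4/3 (n = -4/3 + (0*(-2))/6 = -4/3 + (⅙)*0 = -4/3 + 0 = -4/3 ≈ -1.3333)
b(W) = (-4/3 + 2*W/(-6 + W² + 2*W))² (b(W) = (-4/3 + (W + W)/(W + ((W² + 1*W) - 6)))² = (-4/3 + (2*W)/(W + ((W² + W) - 6)))² = (-4/3 + (2*W)/(W + ((W + W²) - 6)))² = (-4/3 + (2*W)/(W + (-6 + W + W²)))² = (-4/3 + (2*W)/(-6 + W² + 2*W))² = (-4/3 + 2*W/(-6 + W² + 2*W))²)
(-11345 - 1*7421) - b(214) = (-11345 - 1*7421) - 4*(-12 + 214 + 2*214²)²/(9*(-6 + 214² + 2*214)²) = (-11345 - 7421) - 4*(-12 + 214 + 2*45796)²/(9*(-6 + 45796 + 428)²) = -18766 - 4*(-12 + 214 + 91592)²/(9*46218²) = -18766 - 4*91794²/(9*2136103524) = -18766 - 4*8426138436/(9*2136103524) = -18766 - 1*936237604/534025881 = -18766 - 936237604/534025881 = -10022465920450/534025881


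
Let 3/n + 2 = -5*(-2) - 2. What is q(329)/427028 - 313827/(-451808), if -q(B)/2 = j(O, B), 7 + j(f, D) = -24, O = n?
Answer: 683882287/984360544 ≈ 0.69475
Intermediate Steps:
n = ½ (n = 3/(-2 + (-5*(-2) - 2)) = 3/(-2 + (10 - 2)) = 3/(-2 + 8) = 3/6 = 3*(⅙) = ½ ≈ 0.50000)
O = ½ ≈ 0.50000
j(f, D) = -31 (j(f, D) = -7 - 24 = -31)
q(B) = 62 (q(B) = -2*(-31) = 62)
q(329)/427028 - 313827/(-451808) = 62/427028 - 313827/(-451808) = 62*(1/427028) - 313827*(-1/451808) = 31/213514 + 313827/451808 = 683882287/984360544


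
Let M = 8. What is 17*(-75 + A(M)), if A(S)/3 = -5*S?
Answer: -3315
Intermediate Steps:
A(S) = -15*S (A(S) = 3*(-5*S) = -15*S)
17*(-75 + A(M)) = 17*(-75 - 15*8) = 17*(-75 - 120) = 17*(-195) = -3315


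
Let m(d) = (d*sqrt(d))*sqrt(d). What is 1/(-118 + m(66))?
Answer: 1/4238 ≈ 0.00023596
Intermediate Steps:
m(d) = d**2 (m(d) = d**(3/2)*sqrt(d) = d**2)
1/(-118 + m(66)) = 1/(-118 + 66**2) = 1/(-118 + 4356) = 1/4238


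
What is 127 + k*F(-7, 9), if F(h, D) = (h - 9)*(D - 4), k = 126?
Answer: -9953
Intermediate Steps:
F(h, D) = (-9 + h)*(-4 + D)
127 + k*F(-7, 9) = 127 + 126*(36 - 9*9 - 4*(-7) + 9*(-7)) = 127 + 126*(36 - 81 + 28 - 63) = 127 + 126*(-80) = 127 - 10080 = -9953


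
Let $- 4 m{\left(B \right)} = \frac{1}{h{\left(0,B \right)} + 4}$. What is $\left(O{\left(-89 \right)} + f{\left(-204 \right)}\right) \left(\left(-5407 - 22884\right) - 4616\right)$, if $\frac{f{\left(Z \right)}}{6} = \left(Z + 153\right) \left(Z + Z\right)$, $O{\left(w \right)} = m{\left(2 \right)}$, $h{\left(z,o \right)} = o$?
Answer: $- \frac{32866974119}{8} \approx -4.1084 \cdot 10^{9}$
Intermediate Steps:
$m{\left(B \right)} = - \frac{1}{4 \left(4 + B\right)}$ ($m{\left(B \right)} = - \frac{1}{4 \left(B + 4\right)} = - \frac{1}{4 \left(4 + B\right)}$)
$O{\left(w \right)} = - \frac{1}{24}$ ($O{\left(w \right)} = - \frac{1}{16 + 4 \cdot 2} = - \frac{1}{16 + 8} = - \frac{1}{24}$)
$f{\left(Z \right)} = 12 Z \left(153 + Z\right)$ ($f{\left(Z \right)} = 6 \left(Z + 153\right) \left(Z + Z\right) = 6 \left(153 + Z\right) 2 Z = 6 \cdot 2 Z \left(153 + Z\right) = 12 Z \left(153 + Z\right)$)
$\left(O{\left(-89 \right)} + f{\left(-204 \right)}\right) \left(\left(-5407 - 22884\right) - 4616\right) = \left(- \frac{1}{24} + 12 \left(-204\right) \left(153 - 204\right)\right) \left(\left(-5407 - 22884\right) - 4616\right) = \left(- \frac{1}{24} + 12 \left(-204\right) \left(-51\right)\right) \left(-28291 - 4616\right) = \left(- \frac{1}{24} + 124848\right) \left(-32907\right) = \frac{2996351}{24} \left(-32907\right) = - \frac{32866974119}{8}$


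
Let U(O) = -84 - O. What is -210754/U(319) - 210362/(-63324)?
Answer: 6715281091/12759786 ≈ 526.29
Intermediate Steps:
-210754/U(319) - 210362/(-63324) = -210754/(-84 - 1*319) - 210362/(-63324) = -210754/(-84 - 319) - 210362*(-1/63324) = -210754/(-403) + 105181/31662 = -210754*(-1/403) + 105181/31662 = 210754/403 + 105181/31662 = 6715281091/12759786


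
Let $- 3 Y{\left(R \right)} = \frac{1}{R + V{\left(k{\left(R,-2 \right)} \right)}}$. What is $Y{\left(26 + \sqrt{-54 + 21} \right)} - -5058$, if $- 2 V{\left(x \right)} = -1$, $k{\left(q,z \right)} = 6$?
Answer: $\frac{44626628}{8823} + \frac{4 i \sqrt{33}}{8823} \approx 5058.0 + 0.0026044 i$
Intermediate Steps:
$V{\left(x \right)} = \frac{1}{2}$ ($V{\left(x \right)} = \left(- \frac{1}{2}\right) \left(-1\right) = \frac{1}{2}$)
$Y{\left(R \right)} = - \frac{1}{3 \left(\frac{1}{2} + R\right)}$ ($Y{\left(R \right)} = - \frac{1}{3 \left(R + \frac{1}{2}\right)} = - \frac{1}{3 \left(\frac{1}{2} + R\right)}$)
$Y{\left(26 + \sqrt{-54 + 21} \right)} - -5058 = - \frac{2}{3 + 6 \left(26 + \sqrt{-54 + 21}\right)} - -5058 = - \frac{2}{3 + 6 \left(26 + \sqrt{-33}\right)} + 5058 = - \frac{2}{3 + 6 \left(26 + i \sqrt{33}\right)} + 5058 = - \frac{2}{3 + \left(156 + 6 i \sqrt{33}\right)} + 5058 = - \frac{2}{159 + 6 i \sqrt{33}} + 5058 = 5058 - \frac{2}{159 + 6 i \sqrt{33}}$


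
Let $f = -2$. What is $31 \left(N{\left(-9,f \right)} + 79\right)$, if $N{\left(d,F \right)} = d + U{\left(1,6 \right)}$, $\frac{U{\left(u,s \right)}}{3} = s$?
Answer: $2728$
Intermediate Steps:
$U{\left(u,s \right)} = 3 s$
$N{\left(d,F \right)} = 18 + d$ ($N{\left(d,F \right)} = d + 3 \cdot 6 = d + 18 = 18 + d$)
$31 \left(N{\left(-9,f \right)} + 79\right) = 31 \left(\left(18 - 9\right) + 79\right) = 31 \left(9 + 79\right) = 31 \cdot 88 = 2728$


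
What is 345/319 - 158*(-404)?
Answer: 20362753/319 ≈ 63833.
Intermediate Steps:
345/319 - 158*(-404) = 345*(1/319) + 63832 = 345/319 + 63832 = 20362753/319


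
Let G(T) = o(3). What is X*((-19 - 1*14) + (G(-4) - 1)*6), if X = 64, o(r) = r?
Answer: -1344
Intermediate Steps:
G(T) = 3
X*((-19 - 1*14) + (G(-4) - 1)*6) = 64*((-19 - 1*14) + (3 - 1)*6) = 64*((-19 - 14) + 2*6) = 64*(-33 + 12) = 64*(-21) = -1344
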